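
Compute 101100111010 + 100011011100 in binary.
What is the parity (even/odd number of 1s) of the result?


101100111010 = 2874
100011011100 = 2268
Sum = 5142 = 1010000010110
1s count = 5

odd parity (5 ones in 1010000010110)


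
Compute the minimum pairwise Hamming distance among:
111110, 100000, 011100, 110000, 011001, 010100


Comparing all pairs, minimum distance: 1
Can detect 0 errors, correct 0 errors

1


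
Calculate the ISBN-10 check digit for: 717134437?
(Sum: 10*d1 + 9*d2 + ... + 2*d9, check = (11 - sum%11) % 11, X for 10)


Weighted sum: 219
219 mod 11 = 10

Check digit: 1


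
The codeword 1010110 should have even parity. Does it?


Number of 1s: 4

Yes, parity is correct (4 ones)


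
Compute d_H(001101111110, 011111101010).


XOR: 010010010100
Count of 1s: 4

4


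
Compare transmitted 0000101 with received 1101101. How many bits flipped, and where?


XOR: 1101000

3 error(s) at position(s): 0, 1, 3


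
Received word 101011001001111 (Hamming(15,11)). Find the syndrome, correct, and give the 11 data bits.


Syndrome = 8: error at position 8

Data: 11101001111 (corrected bit 8)


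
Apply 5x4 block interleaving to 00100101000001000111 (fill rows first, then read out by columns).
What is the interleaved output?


Matrix:
  0010
  0101
  0000
  0100
  0111
Read columns: 00000010111000101001

00000010111000101001


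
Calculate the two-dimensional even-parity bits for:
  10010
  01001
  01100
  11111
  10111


Row parities: 00010
Column parities: 11111

Row P: 00010, Col P: 11111, Corner: 1


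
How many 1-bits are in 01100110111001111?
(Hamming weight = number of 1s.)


Counting 1s in 01100110111001111

11


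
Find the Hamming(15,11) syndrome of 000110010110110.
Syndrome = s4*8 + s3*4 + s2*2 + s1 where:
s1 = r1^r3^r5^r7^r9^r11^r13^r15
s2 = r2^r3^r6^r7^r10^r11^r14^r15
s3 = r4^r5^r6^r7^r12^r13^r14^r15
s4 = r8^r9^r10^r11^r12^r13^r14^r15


s1=1, s2=1, s3=0, s4=1

Syndrome = 11 (error at position 11)


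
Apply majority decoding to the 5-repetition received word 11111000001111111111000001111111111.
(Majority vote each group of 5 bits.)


Groups: 11111, 00000, 11111, 11111, 00000, 11111, 11111
Majority votes: 1011011

1011011


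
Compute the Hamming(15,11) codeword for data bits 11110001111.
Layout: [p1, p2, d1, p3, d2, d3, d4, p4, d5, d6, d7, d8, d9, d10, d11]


Parity bits: p1=1, p2=1, p3=1, p4=0

111111100001111


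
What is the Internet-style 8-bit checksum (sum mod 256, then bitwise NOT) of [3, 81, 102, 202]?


Sum = 388 mod 256 = 132
Complement = 123

123


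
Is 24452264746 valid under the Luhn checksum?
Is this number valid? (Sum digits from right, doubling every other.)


Luhn sum = 56
56 mod 10 = 6

Invalid (Luhn sum mod 10 = 6)


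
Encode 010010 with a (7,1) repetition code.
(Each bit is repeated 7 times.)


Each bit -> 7 copies

000000011111110000000000000011111110000000


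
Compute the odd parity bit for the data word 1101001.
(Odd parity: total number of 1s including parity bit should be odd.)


Number of 1s in data: 4
Parity bit: 1

1


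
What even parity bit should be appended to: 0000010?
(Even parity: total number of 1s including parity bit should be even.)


Number of 1s in data: 1
Parity bit: 1

1


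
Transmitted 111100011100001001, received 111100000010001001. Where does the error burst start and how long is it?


XOR: 000000011110000000

Burst at position 7, length 4


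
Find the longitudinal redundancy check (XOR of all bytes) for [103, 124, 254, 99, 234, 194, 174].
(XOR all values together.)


XOR chain: 103 ^ 124 ^ 254 ^ 99 ^ 234 ^ 194 ^ 174 = 0

0


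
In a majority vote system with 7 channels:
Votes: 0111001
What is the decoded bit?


Ones: 4 out of 7
Threshold: 4

1 (4/7 voted 1)


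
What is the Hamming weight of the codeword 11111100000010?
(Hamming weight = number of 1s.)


Counting 1s in 11111100000010

7


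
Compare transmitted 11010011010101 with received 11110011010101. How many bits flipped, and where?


XOR: 00100000000000

1 error(s) at position(s): 2


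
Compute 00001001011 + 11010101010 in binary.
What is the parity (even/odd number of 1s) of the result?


00001001011 = 75
11010101010 = 1706
Sum = 1781 = 11011110101
1s count = 8

even parity (8 ones in 11011110101)


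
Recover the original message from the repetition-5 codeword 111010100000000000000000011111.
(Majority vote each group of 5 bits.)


Groups: 11101, 01000, 00000, 00000, 00000, 11111
Majority votes: 100001

100001


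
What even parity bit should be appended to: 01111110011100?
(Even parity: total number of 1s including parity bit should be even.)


Number of 1s in data: 9
Parity bit: 1

1


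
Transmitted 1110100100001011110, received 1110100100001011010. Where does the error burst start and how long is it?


XOR: 0000000000000000100

Burst at position 16, length 1


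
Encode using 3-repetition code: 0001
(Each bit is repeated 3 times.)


Each bit -> 3 copies

000000000111


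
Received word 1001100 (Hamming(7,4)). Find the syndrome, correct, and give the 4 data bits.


Syndrome = 0: no error detected

Data: 0100 (no errors)


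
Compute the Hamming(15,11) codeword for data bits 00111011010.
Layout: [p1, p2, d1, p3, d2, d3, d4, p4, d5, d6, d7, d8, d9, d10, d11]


Parity bits: p1=1, p2=0, p3=0, p4=0

100001101011010


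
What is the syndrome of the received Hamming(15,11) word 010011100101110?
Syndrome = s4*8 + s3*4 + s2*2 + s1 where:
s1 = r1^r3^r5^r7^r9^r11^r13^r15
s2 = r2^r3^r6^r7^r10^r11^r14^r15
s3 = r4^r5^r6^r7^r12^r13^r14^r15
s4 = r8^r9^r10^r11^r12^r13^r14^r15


s1=1, s2=1, s3=0, s4=0

Syndrome = 3 (error at position 3)


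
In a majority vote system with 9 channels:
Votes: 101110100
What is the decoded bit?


Ones: 5 out of 9
Threshold: 5

1 (5/9 voted 1)


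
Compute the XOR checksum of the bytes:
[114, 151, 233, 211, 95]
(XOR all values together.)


XOR chain: 114 ^ 151 ^ 233 ^ 211 ^ 95 = 128

128


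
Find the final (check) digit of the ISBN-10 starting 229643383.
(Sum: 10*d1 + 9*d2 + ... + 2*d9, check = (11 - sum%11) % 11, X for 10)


Weighted sum: 233
233 mod 11 = 2

Check digit: 9


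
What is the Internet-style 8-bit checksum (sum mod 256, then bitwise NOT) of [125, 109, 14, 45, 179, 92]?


Sum = 564 mod 256 = 52
Complement = 203

203


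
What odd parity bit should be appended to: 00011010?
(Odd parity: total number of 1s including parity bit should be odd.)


Number of 1s in data: 3
Parity bit: 0

0


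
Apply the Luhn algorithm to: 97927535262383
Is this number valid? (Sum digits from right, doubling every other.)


Luhn sum = 75
75 mod 10 = 5

Invalid (Luhn sum mod 10 = 5)


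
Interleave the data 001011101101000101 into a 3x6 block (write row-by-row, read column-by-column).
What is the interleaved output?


Matrix:
  001011
  101101
  000101
Read columns: 010000110011100111

010000110011100111


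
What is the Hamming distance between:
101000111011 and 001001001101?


XOR: 100001110110
Count of 1s: 6

6


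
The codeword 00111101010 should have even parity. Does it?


Number of 1s: 6

Yes, parity is correct (6 ones)


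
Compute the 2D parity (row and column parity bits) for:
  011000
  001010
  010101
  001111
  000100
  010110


Row parities: 001011
Column parities: 011010

Row P: 001011, Col P: 011010, Corner: 1


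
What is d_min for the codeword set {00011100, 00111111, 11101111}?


Comparing all pairs, minimum distance: 3
Can detect 2 errors, correct 1 errors

3


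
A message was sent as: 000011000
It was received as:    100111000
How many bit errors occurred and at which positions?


XOR: 100100000

2 error(s) at position(s): 0, 3


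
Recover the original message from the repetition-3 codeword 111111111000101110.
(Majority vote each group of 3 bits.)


Groups: 111, 111, 111, 000, 101, 110
Majority votes: 111011

111011


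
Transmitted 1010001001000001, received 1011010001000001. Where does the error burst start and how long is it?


XOR: 0001011000000000

Burst at position 3, length 4


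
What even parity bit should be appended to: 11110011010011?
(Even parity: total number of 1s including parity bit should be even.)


Number of 1s in data: 9
Parity bit: 1

1


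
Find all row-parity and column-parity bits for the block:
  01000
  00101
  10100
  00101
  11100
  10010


Row parities: 100010
Column parities: 10010

Row P: 100010, Col P: 10010, Corner: 0


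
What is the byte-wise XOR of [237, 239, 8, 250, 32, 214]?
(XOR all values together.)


XOR chain: 237 ^ 239 ^ 8 ^ 250 ^ 32 ^ 214 = 6

6


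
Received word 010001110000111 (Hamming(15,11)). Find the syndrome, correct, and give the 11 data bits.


Syndrome = 7: error at position 7

Data: 00100000111 (corrected bit 7)


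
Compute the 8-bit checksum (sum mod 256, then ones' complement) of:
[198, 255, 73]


Sum = 526 mod 256 = 14
Complement = 241

241


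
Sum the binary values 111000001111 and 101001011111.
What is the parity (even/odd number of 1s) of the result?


111000001111 = 3599
101001011111 = 2655
Sum = 6254 = 1100001101110
1s count = 7

odd parity (7 ones in 1100001101110)


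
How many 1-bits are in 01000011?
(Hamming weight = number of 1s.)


Counting 1s in 01000011

3


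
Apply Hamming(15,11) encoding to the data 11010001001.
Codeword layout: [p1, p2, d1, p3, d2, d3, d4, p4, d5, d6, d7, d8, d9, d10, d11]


Parity bits: p1=0, p2=1, p3=0, p4=0

011010100001001


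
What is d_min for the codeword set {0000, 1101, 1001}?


Comparing all pairs, minimum distance: 1
Can detect 0 errors, correct 0 errors

1


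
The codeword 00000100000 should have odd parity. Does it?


Number of 1s: 1

Yes, parity is correct (1 ones)


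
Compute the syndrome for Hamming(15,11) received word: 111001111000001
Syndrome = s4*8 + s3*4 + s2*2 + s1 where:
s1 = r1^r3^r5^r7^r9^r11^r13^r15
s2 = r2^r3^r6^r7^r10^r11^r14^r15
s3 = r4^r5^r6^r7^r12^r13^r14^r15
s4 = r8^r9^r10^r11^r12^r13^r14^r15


s1=1, s2=1, s3=1, s4=1

Syndrome = 15 (error at position 15)


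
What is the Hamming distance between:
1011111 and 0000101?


XOR: 1011010
Count of 1s: 4

4


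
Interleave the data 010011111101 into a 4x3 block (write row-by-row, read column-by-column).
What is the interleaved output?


Matrix:
  010
  011
  111
  101
Read columns: 001111100111

001111100111


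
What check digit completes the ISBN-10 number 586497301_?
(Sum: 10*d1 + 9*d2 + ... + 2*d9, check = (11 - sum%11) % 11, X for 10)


Weighted sum: 301
301 mod 11 = 4

Check digit: 7


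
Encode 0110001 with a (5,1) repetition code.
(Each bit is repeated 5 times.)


Each bit -> 5 copies

00000111111111100000000000000011111


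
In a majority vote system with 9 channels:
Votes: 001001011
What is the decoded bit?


Ones: 4 out of 9
Threshold: 5

0 (4/9 voted 1)


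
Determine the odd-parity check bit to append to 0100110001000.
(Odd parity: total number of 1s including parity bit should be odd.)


Number of 1s in data: 4
Parity bit: 1

1


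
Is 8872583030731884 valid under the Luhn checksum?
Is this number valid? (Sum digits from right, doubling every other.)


Luhn sum = 72
72 mod 10 = 2

Invalid (Luhn sum mod 10 = 2)


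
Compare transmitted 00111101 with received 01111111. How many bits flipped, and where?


XOR: 01000010

2 error(s) at position(s): 1, 6


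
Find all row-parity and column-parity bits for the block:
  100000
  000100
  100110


Row parities: 111
Column parities: 000010

Row P: 111, Col P: 000010, Corner: 1


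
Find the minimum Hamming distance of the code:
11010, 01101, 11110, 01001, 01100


Comparing all pairs, minimum distance: 1
Can detect 0 errors, correct 0 errors

1


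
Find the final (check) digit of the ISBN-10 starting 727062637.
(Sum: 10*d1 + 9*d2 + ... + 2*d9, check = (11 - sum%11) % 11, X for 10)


Weighted sum: 237
237 mod 11 = 6

Check digit: 5


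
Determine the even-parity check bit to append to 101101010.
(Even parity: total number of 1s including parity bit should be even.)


Number of 1s in data: 5
Parity bit: 1

1


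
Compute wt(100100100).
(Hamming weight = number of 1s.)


Counting 1s in 100100100

3


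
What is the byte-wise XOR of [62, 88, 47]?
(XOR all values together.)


XOR chain: 62 ^ 88 ^ 47 = 73

73


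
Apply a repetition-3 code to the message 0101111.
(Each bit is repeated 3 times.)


Each bit -> 3 copies

000111000111111111111


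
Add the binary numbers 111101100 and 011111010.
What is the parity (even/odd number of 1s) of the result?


111101100 = 492
011111010 = 250
Sum = 742 = 1011100110
1s count = 6

even parity (6 ones in 1011100110)


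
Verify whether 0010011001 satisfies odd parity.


Number of 1s: 4

No, parity error (4 ones)


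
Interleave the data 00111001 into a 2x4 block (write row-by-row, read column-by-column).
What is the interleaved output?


Matrix:
  0011
  1001
Read columns: 01001011

01001011


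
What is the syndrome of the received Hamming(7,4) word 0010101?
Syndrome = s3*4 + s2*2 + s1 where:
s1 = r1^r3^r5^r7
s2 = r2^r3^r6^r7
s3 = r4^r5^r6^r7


s1=1, s2=0, s3=0

Syndrome = 1 (error at position 1)


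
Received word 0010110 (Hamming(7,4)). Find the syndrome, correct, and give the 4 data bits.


Syndrome = 0: no error detected

Data: 1110 (no errors)


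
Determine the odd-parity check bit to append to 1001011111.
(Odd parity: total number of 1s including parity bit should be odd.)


Number of 1s in data: 7
Parity bit: 0

0


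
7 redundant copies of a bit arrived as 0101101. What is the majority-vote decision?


Ones: 4 out of 7
Threshold: 4

1 (4/7 voted 1)


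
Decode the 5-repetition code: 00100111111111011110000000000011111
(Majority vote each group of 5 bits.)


Groups: 00100, 11111, 11110, 11110, 00000, 00000, 11111
Majority votes: 0111001

0111001


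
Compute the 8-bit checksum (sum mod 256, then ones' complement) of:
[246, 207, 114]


Sum = 567 mod 256 = 55
Complement = 200

200


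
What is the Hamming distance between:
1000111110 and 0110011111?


XOR: 1110100001
Count of 1s: 5

5


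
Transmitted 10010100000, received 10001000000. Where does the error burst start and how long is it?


XOR: 00011100000

Burst at position 3, length 3


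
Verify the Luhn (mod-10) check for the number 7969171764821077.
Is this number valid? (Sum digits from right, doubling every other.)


Luhn sum = 74
74 mod 10 = 4

Invalid (Luhn sum mod 10 = 4)


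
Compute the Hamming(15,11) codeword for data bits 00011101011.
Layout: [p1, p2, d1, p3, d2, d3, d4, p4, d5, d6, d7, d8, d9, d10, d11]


Parity bits: p1=1, p2=0, p3=0, p4=1

100000111101011


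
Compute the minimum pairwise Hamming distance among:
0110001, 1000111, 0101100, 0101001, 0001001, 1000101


Comparing all pairs, minimum distance: 1
Can detect 0 errors, correct 0 errors

1


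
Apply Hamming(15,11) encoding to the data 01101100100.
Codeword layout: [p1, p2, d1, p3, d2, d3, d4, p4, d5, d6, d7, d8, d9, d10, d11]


Parity bits: p1=1, p2=0, p3=1, p4=1

100111011100100


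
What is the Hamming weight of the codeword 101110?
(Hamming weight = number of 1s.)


Counting 1s in 101110

4


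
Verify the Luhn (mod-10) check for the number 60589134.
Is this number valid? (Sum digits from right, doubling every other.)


Luhn sum = 32
32 mod 10 = 2

Invalid (Luhn sum mod 10 = 2)


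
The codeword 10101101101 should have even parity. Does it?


Number of 1s: 7

No, parity error (7 ones)


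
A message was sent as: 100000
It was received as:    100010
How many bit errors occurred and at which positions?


XOR: 000010

1 error(s) at position(s): 4


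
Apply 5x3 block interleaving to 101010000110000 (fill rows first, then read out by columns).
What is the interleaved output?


Matrix:
  101
  010
  000
  110
  000
Read columns: 100100101010000

100100101010000


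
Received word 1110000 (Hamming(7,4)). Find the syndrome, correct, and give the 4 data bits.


Syndrome = 0: no error detected

Data: 1000 (no errors)


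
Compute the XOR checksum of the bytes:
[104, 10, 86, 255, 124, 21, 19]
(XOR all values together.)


XOR chain: 104 ^ 10 ^ 86 ^ 255 ^ 124 ^ 21 ^ 19 = 177

177


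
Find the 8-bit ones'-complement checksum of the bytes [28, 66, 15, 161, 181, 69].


Sum = 520 mod 256 = 8
Complement = 247

247


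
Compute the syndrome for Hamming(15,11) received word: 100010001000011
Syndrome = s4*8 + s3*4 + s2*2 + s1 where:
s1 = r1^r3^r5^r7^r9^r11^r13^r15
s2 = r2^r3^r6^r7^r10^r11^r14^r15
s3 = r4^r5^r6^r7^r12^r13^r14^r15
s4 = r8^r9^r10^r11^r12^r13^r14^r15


s1=0, s2=0, s3=1, s4=1

Syndrome = 12 (error at position 12)


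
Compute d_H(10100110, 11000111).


XOR: 01100001
Count of 1s: 3

3


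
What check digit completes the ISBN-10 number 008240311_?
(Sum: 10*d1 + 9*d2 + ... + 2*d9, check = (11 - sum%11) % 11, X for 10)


Weighted sum: 119
119 mod 11 = 9

Check digit: 2


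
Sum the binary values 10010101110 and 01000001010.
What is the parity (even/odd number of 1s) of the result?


10010101110 = 1198
01000001010 = 522
Sum = 1720 = 11010111000
1s count = 6

even parity (6 ones in 11010111000)


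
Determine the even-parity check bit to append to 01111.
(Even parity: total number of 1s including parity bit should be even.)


Number of 1s in data: 4
Parity bit: 0

0


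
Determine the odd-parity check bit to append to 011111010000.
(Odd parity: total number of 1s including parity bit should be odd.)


Number of 1s in data: 6
Parity bit: 1

1


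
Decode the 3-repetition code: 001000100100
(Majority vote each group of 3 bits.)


Groups: 001, 000, 100, 100
Majority votes: 0000

0000


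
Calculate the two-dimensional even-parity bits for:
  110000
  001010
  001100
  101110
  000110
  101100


Row parities: 000001
Column parities: 110010

Row P: 000001, Col P: 110010, Corner: 1


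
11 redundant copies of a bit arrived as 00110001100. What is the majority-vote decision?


Ones: 4 out of 11
Threshold: 6

0 (4/11 voted 1)


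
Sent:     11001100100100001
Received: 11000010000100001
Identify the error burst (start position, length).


XOR: 00001110100000000

Burst at position 4, length 5


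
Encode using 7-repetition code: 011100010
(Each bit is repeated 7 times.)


Each bit -> 7 copies

000000011111111111111111111100000000000000000000011111110000000


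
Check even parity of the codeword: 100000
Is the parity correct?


Number of 1s: 1

No, parity error (1 ones)


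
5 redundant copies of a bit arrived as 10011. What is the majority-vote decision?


Ones: 3 out of 5
Threshold: 3

1 (3/5 voted 1)


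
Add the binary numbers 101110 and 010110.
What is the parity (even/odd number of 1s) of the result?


101110 = 46
010110 = 22
Sum = 68 = 1000100
1s count = 2

even parity (2 ones in 1000100)


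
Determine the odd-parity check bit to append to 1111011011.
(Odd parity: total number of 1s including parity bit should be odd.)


Number of 1s in data: 8
Parity bit: 1

1


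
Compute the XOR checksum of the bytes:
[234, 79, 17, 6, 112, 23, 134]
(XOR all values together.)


XOR chain: 234 ^ 79 ^ 17 ^ 6 ^ 112 ^ 23 ^ 134 = 83

83


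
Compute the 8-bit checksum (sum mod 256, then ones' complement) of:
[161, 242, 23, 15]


Sum = 441 mod 256 = 185
Complement = 70

70


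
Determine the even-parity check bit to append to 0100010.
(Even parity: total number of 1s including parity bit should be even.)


Number of 1s in data: 2
Parity bit: 0

0


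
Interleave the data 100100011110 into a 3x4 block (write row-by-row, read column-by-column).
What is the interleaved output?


Matrix:
  1001
  0001
  1110
Read columns: 101001001110

101001001110


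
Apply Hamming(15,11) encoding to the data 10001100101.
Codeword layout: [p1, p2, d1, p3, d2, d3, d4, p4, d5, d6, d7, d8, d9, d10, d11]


Parity bits: p1=0, p2=1, p3=0, p4=0

011000001100101


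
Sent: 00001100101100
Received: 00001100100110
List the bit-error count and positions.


XOR: 00000000001010

2 error(s) at position(s): 10, 12


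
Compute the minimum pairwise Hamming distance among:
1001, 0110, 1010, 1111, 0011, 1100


Comparing all pairs, minimum distance: 2
Can detect 1 errors, correct 0 errors

2


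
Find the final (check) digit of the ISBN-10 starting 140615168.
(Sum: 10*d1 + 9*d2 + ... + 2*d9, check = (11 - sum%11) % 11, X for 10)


Weighted sum: 157
157 mod 11 = 3

Check digit: 8


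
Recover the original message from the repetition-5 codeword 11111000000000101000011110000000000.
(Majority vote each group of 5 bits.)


Groups: 11111, 00000, 00001, 01000, 01111, 00000, 00000
Majority votes: 1000100

1000100


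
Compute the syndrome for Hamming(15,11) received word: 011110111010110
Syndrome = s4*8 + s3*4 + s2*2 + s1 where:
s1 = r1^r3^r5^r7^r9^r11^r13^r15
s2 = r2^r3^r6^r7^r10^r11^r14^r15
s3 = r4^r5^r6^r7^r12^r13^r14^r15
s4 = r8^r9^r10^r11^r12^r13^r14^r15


s1=0, s2=1, s3=1, s4=1

Syndrome = 14 (error at position 14)


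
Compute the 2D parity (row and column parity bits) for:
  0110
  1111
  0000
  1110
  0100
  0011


Row parities: 000110
Column parities: 0000

Row P: 000110, Col P: 0000, Corner: 0


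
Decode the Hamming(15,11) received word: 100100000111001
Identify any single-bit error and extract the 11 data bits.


Syndrome = 7: error at position 7

Data: 00010111001 (corrected bit 7)


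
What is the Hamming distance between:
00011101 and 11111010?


XOR: 11100111
Count of 1s: 6

6


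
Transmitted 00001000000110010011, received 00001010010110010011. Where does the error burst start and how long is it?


XOR: 00000010010000000000

Burst at position 6, length 4


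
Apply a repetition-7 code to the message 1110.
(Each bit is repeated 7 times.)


Each bit -> 7 copies

1111111111111111111110000000


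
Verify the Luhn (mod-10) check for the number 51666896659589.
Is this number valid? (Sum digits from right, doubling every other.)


Luhn sum = 75
75 mod 10 = 5

Invalid (Luhn sum mod 10 = 5)


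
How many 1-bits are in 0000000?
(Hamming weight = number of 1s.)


Counting 1s in 0000000

0


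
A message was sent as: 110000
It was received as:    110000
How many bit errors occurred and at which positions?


XOR: 000000

0 errors (received matches sent)


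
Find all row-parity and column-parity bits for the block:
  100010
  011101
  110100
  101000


Row parities: 0010
Column parities: 100011

Row P: 0010, Col P: 100011, Corner: 1


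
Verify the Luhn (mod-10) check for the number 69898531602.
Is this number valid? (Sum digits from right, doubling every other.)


Luhn sum = 54
54 mod 10 = 4

Invalid (Luhn sum mod 10 = 4)


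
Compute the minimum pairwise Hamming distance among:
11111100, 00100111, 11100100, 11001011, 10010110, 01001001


Comparing all pairs, minimum distance: 2
Can detect 1 errors, correct 0 errors

2


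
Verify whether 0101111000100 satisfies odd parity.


Number of 1s: 6

No, parity error (6 ones)


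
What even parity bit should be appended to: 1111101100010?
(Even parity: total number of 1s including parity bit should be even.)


Number of 1s in data: 8
Parity bit: 0

0


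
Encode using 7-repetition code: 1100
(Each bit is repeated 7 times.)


Each bit -> 7 copies

1111111111111100000000000000


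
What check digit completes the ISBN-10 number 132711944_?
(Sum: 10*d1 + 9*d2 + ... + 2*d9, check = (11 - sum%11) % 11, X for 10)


Weighted sum: 169
169 mod 11 = 4

Check digit: 7


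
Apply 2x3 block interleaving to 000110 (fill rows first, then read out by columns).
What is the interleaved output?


Matrix:
  000
  110
Read columns: 010100

010100


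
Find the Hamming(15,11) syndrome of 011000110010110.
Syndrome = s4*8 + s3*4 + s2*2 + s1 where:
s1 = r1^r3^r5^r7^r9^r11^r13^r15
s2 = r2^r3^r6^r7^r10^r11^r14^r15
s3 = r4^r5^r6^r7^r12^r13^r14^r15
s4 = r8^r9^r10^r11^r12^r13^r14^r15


s1=0, s2=1, s3=1, s4=0

Syndrome = 6 (error at position 6)


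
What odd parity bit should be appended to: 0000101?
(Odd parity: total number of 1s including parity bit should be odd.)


Number of 1s in data: 2
Parity bit: 1

1


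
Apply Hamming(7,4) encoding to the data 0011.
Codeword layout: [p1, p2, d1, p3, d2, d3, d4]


Parity bits: p1=1, p2=0, p3=0

1000011


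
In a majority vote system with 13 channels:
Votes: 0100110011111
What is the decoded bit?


Ones: 8 out of 13
Threshold: 7

1 (8/13 voted 1)


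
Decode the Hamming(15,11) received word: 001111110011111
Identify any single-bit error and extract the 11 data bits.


Syndrome = 0: no error detected

Data: 11110011111 (no errors)


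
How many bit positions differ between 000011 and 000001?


XOR: 000010
Count of 1s: 1

1


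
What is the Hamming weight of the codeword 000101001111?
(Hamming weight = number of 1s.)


Counting 1s in 000101001111

6


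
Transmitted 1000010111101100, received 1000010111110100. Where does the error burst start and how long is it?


XOR: 0000000000011000

Burst at position 11, length 2


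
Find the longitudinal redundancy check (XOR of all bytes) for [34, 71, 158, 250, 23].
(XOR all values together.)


XOR chain: 34 ^ 71 ^ 158 ^ 250 ^ 23 = 22

22


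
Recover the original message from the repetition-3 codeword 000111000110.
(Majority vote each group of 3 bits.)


Groups: 000, 111, 000, 110
Majority votes: 0101

0101


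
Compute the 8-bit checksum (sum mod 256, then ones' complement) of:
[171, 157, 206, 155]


Sum = 689 mod 256 = 177
Complement = 78

78


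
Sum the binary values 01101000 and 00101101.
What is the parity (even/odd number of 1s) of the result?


01101000 = 104
00101101 = 45
Sum = 149 = 10010101
1s count = 4

even parity (4 ones in 10010101)


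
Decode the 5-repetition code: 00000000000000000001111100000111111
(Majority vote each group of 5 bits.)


Groups: 00000, 00000, 00000, 00001, 11110, 00001, 11111
Majority votes: 0000101

0000101


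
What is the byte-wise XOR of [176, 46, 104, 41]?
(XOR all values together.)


XOR chain: 176 ^ 46 ^ 104 ^ 41 = 223

223


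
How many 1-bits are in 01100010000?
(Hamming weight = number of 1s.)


Counting 1s in 01100010000

3


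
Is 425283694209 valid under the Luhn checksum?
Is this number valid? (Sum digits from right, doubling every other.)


Luhn sum = 54
54 mod 10 = 4

Invalid (Luhn sum mod 10 = 4)


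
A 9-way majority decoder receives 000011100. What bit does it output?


Ones: 3 out of 9
Threshold: 5

0 (3/9 voted 1)


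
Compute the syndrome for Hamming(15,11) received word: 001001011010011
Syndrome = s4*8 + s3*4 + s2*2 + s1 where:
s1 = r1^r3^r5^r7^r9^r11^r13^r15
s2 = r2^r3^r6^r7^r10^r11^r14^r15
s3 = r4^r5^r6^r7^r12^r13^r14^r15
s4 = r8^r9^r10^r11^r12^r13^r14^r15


s1=0, s2=1, s3=1, s4=1

Syndrome = 14 (error at position 14)


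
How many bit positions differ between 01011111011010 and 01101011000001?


XOR: 00110100011011
Count of 1s: 7

7


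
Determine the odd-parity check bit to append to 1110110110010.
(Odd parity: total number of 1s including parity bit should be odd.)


Number of 1s in data: 8
Parity bit: 1

1


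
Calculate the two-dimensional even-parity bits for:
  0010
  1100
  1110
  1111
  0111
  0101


Row parities: 101010
Column parities: 1101

Row P: 101010, Col P: 1101, Corner: 1


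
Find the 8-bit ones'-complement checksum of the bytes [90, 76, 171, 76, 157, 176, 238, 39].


Sum = 1023 mod 256 = 255
Complement = 0

0


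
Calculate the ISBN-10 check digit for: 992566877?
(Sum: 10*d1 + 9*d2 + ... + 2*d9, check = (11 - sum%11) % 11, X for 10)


Weighted sum: 355
355 mod 11 = 3

Check digit: 8


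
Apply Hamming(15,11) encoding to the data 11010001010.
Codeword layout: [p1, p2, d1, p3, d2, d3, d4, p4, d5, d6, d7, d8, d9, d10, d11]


Parity bits: p1=1, p2=1, p3=0, p4=0

111010100001010


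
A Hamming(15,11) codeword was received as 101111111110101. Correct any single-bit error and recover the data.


Syndrome = 0: no error detected

Data: 11111110101 (no errors)


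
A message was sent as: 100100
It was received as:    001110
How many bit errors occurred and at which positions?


XOR: 101010

3 error(s) at position(s): 0, 2, 4


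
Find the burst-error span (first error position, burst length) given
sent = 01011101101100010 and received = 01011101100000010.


XOR: 00000000001100000

Burst at position 10, length 2


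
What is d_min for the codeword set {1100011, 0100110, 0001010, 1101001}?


Comparing all pairs, minimum distance: 2
Can detect 1 errors, correct 0 errors

2


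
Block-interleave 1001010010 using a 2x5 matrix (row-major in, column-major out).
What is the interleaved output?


Matrix:
  10010
  10010
Read columns: 1100001100

1100001100


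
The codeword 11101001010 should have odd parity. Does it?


Number of 1s: 6

No, parity error (6 ones)


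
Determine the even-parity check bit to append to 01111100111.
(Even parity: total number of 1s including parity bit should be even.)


Number of 1s in data: 8
Parity bit: 0

0


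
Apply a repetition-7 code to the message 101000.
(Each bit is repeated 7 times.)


Each bit -> 7 copies

111111100000001111111000000000000000000000


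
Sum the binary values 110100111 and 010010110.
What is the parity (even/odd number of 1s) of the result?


110100111 = 423
010010110 = 150
Sum = 573 = 1000111101
1s count = 6

even parity (6 ones in 1000111101)


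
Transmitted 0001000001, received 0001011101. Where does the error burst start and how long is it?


XOR: 0000011100

Burst at position 5, length 3


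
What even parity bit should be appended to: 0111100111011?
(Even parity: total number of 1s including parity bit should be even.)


Number of 1s in data: 9
Parity bit: 1

1


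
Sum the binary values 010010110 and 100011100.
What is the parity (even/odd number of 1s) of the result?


010010110 = 150
100011100 = 284
Sum = 434 = 110110010
1s count = 5

odd parity (5 ones in 110110010)


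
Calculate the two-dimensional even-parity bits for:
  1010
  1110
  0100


Row parities: 011
Column parities: 0000

Row P: 011, Col P: 0000, Corner: 0


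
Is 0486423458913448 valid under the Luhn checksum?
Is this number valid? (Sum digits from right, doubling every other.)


Luhn sum = 82
82 mod 10 = 2

Invalid (Luhn sum mod 10 = 2)


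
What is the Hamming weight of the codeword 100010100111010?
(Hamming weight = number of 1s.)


Counting 1s in 100010100111010

7


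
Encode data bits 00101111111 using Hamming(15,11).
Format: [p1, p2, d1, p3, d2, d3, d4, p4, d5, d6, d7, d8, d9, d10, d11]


Parity bits: p1=0, p2=1, p3=1, p4=1

010101011111111


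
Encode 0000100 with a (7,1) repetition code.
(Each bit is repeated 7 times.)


Each bit -> 7 copies

0000000000000000000000000000111111100000000000000


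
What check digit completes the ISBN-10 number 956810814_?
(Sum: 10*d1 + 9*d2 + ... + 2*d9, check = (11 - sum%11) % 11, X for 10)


Weighted sum: 288
288 mod 11 = 2

Check digit: 9


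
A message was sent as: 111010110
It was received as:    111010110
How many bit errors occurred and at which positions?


XOR: 000000000

0 errors (received matches sent)


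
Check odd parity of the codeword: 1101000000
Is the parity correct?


Number of 1s: 3

Yes, parity is correct (3 ones)


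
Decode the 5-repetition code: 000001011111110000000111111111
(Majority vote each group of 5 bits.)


Groups: 00000, 10111, 11110, 00000, 01111, 11111
Majority votes: 011011

011011


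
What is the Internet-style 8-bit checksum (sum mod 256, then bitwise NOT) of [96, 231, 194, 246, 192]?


Sum = 959 mod 256 = 191
Complement = 64

64


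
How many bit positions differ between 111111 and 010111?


XOR: 101000
Count of 1s: 2

2


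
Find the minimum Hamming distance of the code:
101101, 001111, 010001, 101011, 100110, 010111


Comparing all pairs, minimum distance: 2
Can detect 1 errors, correct 0 errors

2


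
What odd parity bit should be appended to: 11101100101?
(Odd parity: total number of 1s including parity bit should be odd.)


Number of 1s in data: 7
Parity bit: 0

0


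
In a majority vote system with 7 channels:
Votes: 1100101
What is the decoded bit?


Ones: 4 out of 7
Threshold: 4

1 (4/7 voted 1)


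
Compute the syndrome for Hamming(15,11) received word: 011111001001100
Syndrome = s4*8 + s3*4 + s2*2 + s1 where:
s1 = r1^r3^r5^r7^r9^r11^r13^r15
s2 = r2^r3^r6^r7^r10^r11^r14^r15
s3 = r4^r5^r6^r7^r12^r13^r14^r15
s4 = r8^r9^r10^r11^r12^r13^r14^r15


s1=0, s2=1, s3=1, s4=1

Syndrome = 14 (error at position 14)


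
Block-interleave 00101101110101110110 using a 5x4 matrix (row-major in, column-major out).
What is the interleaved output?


Matrix:
  0010
  1101
  1101
  0111
  0110
Read columns: 01100011111001101110

01100011111001101110


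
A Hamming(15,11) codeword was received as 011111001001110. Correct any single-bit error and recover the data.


Syndrome = 0: no error detected

Data: 11101001110 (no errors)


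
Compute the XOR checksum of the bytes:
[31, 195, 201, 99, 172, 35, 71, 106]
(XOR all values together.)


XOR chain: 31 ^ 195 ^ 201 ^ 99 ^ 172 ^ 35 ^ 71 ^ 106 = 212

212


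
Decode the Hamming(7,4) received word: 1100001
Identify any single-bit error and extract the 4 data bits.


Syndrome = 4: error at position 4

Data: 0001 (corrected bit 4)


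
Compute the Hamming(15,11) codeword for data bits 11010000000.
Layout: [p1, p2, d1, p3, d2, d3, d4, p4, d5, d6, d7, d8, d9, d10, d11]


Parity bits: p1=1, p2=0, p3=0, p4=0

101010100000000


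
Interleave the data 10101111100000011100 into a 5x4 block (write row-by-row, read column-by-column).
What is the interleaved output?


Matrix:
  1010
  1111
  1000
  0001
  1100
Read columns: 11101010011100001010

11101010011100001010


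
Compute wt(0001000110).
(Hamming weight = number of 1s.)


Counting 1s in 0001000110

3


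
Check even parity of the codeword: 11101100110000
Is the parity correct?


Number of 1s: 7

No, parity error (7 ones)


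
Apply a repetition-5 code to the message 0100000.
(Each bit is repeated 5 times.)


Each bit -> 5 copies

00000111110000000000000000000000000


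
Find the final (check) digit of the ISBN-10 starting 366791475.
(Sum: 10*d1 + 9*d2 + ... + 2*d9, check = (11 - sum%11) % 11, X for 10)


Weighted sum: 287
287 mod 11 = 1

Check digit: X


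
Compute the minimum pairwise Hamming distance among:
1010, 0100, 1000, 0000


Comparing all pairs, minimum distance: 1
Can detect 0 errors, correct 0 errors

1


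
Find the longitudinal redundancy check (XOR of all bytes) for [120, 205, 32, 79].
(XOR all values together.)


XOR chain: 120 ^ 205 ^ 32 ^ 79 = 218

218


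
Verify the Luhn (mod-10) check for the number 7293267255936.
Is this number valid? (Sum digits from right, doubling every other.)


Luhn sum = 69
69 mod 10 = 9

Invalid (Luhn sum mod 10 = 9)


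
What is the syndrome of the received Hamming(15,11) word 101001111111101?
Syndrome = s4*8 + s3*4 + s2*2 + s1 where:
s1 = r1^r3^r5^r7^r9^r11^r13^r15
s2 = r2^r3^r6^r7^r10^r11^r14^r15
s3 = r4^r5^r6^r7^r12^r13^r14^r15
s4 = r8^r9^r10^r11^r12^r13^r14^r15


s1=1, s2=0, s3=1, s4=1

Syndrome = 13 (error at position 13)


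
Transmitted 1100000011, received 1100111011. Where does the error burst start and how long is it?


XOR: 0000111000

Burst at position 4, length 3


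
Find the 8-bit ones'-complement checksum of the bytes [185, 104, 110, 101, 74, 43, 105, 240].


Sum = 962 mod 256 = 194
Complement = 61

61


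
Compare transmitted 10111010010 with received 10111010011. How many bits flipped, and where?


XOR: 00000000001

1 error(s) at position(s): 10


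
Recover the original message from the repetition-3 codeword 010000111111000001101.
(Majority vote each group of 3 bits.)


Groups: 010, 000, 111, 111, 000, 001, 101
Majority votes: 0011001

0011001


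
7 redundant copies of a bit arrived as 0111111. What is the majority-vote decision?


Ones: 6 out of 7
Threshold: 4

1 (6/7 voted 1)


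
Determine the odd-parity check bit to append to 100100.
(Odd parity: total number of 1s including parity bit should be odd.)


Number of 1s in data: 2
Parity bit: 1

1


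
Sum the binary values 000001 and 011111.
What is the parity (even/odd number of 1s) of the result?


000001 = 1
011111 = 31
Sum = 32 = 100000
1s count = 1

odd parity (1 ones in 100000)


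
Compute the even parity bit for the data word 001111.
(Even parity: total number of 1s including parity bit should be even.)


Number of 1s in data: 4
Parity bit: 0

0


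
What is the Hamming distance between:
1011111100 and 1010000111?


XOR: 0001111011
Count of 1s: 6

6


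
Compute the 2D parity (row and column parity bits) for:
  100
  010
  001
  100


Row parities: 1111
Column parities: 011

Row P: 1111, Col P: 011, Corner: 0


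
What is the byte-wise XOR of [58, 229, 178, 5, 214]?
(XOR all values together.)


XOR chain: 58 ^ 229 ^ 178 ^ 5 ^ 214 = 190

190


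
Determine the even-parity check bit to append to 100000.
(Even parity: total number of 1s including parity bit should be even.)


Number of 1s in data: 1
Parity bit: 1

1


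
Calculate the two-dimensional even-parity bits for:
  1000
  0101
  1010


Row parities: 100
Column parities: 0111

Row P: 100, Col P: 0111, Corner: 1


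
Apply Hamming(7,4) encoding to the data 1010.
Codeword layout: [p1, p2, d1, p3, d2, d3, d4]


Parity bits: p1=1, p2=0, p3=1

1011010


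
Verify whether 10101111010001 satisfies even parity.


Number of 1s: 8

Yes, parity is correct (8 ones)


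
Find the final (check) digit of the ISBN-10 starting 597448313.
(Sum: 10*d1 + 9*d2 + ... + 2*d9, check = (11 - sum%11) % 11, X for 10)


Weighted sum: 300
300 mod 11 = 3

Check digit: 8


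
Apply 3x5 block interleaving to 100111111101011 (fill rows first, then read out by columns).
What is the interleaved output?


Matrix:
  10011
  11111
  01011
Read columns: 110011010111111

110011010111111


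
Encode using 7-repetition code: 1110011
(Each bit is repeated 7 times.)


Each bit -> 7 copies

1111111111111111111110000000000000011111111111111


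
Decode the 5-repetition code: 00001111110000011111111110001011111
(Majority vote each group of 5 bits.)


Groups: 00001, 11111, 00000, 11111, 11111, 00010, 11111
Majority votes: 0101101

0101101


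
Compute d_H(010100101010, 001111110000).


XOR: 011011011010
Count of 1s: 7

7


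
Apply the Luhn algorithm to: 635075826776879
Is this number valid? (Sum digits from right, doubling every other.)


Luhn sum = 80
80 mod 10 = 0

Valid (Luhn sum mod 10 = 0)


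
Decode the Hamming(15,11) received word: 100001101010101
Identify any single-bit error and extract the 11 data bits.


Syndrome = 0: no error detected

Data: 00111010101 (no errors)


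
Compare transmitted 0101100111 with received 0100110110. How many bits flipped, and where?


XOR: 0001010001

3 error(s) at position(s): 3, 5, 9


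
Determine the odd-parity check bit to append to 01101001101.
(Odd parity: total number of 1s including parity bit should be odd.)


Number of 1s in data: 6
Parity bit: 1

1
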